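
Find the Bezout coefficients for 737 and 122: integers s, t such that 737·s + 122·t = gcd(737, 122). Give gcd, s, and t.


Euclidean algorithm on (737, 122) — divide until remainder is 0:
  737 = 6 · 122 + 5
  122 = 24 · 5 + 2
  5 = 2 · 2 + 1
  2 = 2 · 1 + 0
gcd(737, 122) = 1.
Track Bezout coefficients alongside the remainders: start with r₀ = 737 = a·1 + b·0 (s = 1, t = 0) and r₁ = 122 = a·0 + b·1 (s = 0, t = 1); each new remainder r_{k+1} = r_{k-1} − q_k·r_k inherits s_{k+1} = s_{k-1} − q_k·s_k, t_{k+1} = t_{k-1} − q_k·t_k, so r_k = a·s_k + b·t_k at every step:
  q = 6: r = 5, s = 1 − 6·0 = 1, t = 0 − 6·1 = -6  (check: 737·1 + 122·(-6) = 5)
  q = 24: r = 2, s = 0 − 24·1 = -24, t = 1 − 24·(-6) = 145  (check: 737·(-24) + 122·145 = 2)
  q = 2: r = 1, s = 1 − 2·(-24) = 49, t = -6 − 2·145 = -296  (check: 737·49 + 122·(-296) = 1)
The row with r = 1 (the gcd) gives the Bezout coefficients s = 49, t = -296.
Result: 737 · (49) + 122 · (-296) = 1.

gcd(737, 122) = 1; s = 49, t = -296 (check: 737·49 + 122·(-296) = 1).


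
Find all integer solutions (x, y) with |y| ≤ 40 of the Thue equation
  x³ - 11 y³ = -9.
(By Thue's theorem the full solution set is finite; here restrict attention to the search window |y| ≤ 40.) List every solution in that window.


The equation is x³ - 11y³ = -9. For fixed y, x³ = 11·y³ − 9, so a solution requires the RHS to be a perfect cube.
Strategy: iterate y from -40 to 40, compute RHS = 11·y³ − 9, and check whether it is a (positive or negative) perfect cube.
Check small values of y:
  y = 0: RHS = -9 is not a perfect cube.
  y = 1: RHS = 2 is not a perfect cube.
  y = -1: RHS = -20 is not a perfect cube.
  y = 2: RHS = 79 is not a perfect cube.
  y = -2: RHS = -97 is not a perfect cube.
  y = 3: RHS = 288 is not a perfect cube.
  y = -3: RHS = -306 is not a perfect cube.
Continuing the search up to |y| = 40 finds no solutions either.
No (x, y) in the scanned range satisfies the equation.

No integer solutions with |y| ≤ 40.


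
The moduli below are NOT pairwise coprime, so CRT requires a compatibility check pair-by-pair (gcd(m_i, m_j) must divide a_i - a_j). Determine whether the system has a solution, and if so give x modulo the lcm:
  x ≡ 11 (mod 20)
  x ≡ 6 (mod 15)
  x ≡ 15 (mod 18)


Moduli 20, 15, 18 are not pairwise coprime, so CRT works modulo lcm(m_i) when all pairwise compatibility conditions hold.
Pairwise compatibility: gcd(m_i, m_j) must divide a_i - a_j for every pair.
Merge one congruence at a time:
  Start: x ≡ 11 (mod 20).
  Combine with x ≡ 6 (mod 15): gcd(20, 15) = 5; 6 - 11 = -5, which IS divisible by 5, so compatible.
    Write x = 11 + 20·t and substitute into x ≡ 6 (mod 15): 20·t ≡ 6 − 11 = -5 (mod 15).
    Divide the congruence (and modulus) by g = 5: 4·t ≡ -1 (mod 3).
    Reduce coefficients mod 3: 1·t ≡ 2 (mod 3).
    So t ≡ 2 (mod 3).
    Then x = 11 + 20·2 = 51, valid modulo lcm(20, 15) = 60: x ≡ 51 (mod 60).
  Combine with x ≡ 15 (mod 18): gcd(60, 18) = 6; 15 - 51 = -36, which IS divisible by 6, so compatible.
    Write x = 51 + 60·t and substitute into x ≡ 15 (mod 18): 60·t ≡ 15 − 51 = -36 (mod 18).
    Divide the congruence (and modulus) by g = 6: 10·t ≡ -6 (mod 3).
    Reduce coefficients mod 3: 1·t ≡ 0 (mod 3).
    So t ≡ 0 (mod 3).
    Then x = 51 + 60·0 = 51, valid modulo lcm(60, 18) = 180: x ≡ 51 (mod 180).
Verify: 51 mod 20 = 11, 51 mod 15 = 6, 51 mod 18 = 15.

x ≡ 51 (mod 180).


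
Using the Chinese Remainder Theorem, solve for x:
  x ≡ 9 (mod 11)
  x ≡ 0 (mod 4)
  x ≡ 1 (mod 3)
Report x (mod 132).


Moduli 11, 4, 3 are pairwise coprime; by CRT there is a unique solution modulo M = 11 · 4 · 3 = 132.
Solve pairwise, accumulating the modulus:
  Start with x ≡ 9 (mod 11).
  Combine with x ≡ 0 (mod 4): since gcd(11, 4) = 1, we get a unique residue mod 44.
    Write x = 9 + 11·t and substitute into x ≡ 0 (mod 4): 11·t ≡ 0 − 9 = -9 (mod 4).
    Reduce coefficients mod 4: 3·t ≡ 3 (mod 4).
    The inverse of 3 mod 4 is 3 (since 3·3 = 9 = 2·4 + 1), so t ≡ 3·3 = 9 ≡ 1 (mod 4).
    Then x = 9 + 11·1 = 20, valid modulo lcm(11, 4) = 44: x ≡ 20 (mod 44).
  Combine with x ≡ 1 (mod 3): since gcd(44, 3) = 1, we get a unique residue mod 132.
    Write x = 20 + 44·t and substitute into x ≡ 1 (mod 3): 44·t ≡ 1 − 20 = -19 (mod 3).
    Reduce coefficients mod 3: 2·t ≡ 2 (mod 3).
    The inverse of 2 mod 3 is 2 (since 2·2 = 4 = 1·3 + 1), so t ≡ 2·2 = 4 ≡ 1 (mod 3).
    Then x = 20 + 44·1 = 64, valid modulo lcm(44, 3) = 132: x ≡ 64 (mod 132).
Verify: 64 mod 11 = 9 ✓, 64 mod 4 = 0 ✓, 64 mod 3 = 1 ✓.

x ≡ 64 (mod 132).


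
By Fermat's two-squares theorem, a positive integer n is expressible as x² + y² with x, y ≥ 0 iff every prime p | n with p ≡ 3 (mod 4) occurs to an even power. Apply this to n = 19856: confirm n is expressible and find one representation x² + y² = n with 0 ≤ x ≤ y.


Step 1: Factor n = 19856 = 2^4 · 17 · 73.
Step 2: Check the mod-4 condition on each prime factor: 2 = 2 (special); 17 ≡ 1 (mod 4), exponent 1; 73 ≡ 1 (mod 4), exponent 1.
All primes ≡ 3 (mod 4) appear to even exponent (or don't appear), so by the two-squares theorem n IS expressible as a sum of two squares.
Step 3: Build a representation. Group n = k² · m with k = 4 and m = 17 · 73 = 1241 (a product of primes ≡ 1 (mod 4)); a representation of m scales to one of n via (k·x)² + (k·y)² = k²(x² + y²). Each prime p ≡ 1 (mod 4) is itself a sum of two squares; find a² by testing p − a² for a perfect square:
  17: 17 − 1² = 16 = 4² ⇒ 17 = 1² + 4².
  73: 73 − 1² = 72, 73 − 2² = 69, 73 − 3² = 64 = 8² ⇒ 73 = 3² + 8².
  Combine using the Brahmagupta–Fibonacci identity (a² + b²)(c² + d²) = (ac − bd)² + (ad + bc)² = (ac + bd)² + (ad − bc)²:
  17 · 73 = 1241: from (1² + 4²)(3² + 8²), take (1·3 − 4·8, 1·8 + 4·3) = (3 − 32, 8 + 12) = (-29, 20); dropping signs (only squares matter) gives (29, 20); check 29² + 20² = 841 + 400 = 1241 ✓.
  Scale by k = 4: (4·29, 4·20) = (116, 80).
Step 4: Order so x ≤ y and verify: 80² + 116² = 6400 + 13456 = 19856 = n. ✓

n = 19856 = 80² + 116² (one valid representation with x ≤ y).


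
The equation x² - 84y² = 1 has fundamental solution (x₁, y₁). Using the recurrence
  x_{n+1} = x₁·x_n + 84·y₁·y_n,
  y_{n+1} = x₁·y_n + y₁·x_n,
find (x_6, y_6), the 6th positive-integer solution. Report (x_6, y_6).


Step 1: Find the fundamental solution (x₁, y₁) of x² - 84y² = 1.
  Expand √84 as a continued fraction. a₀ = ⌊√84⌋ = 9; iterate m_{k+1} = d_k·a_k − m_k, d_{k+1} = (84 − m_{k+1}²)/d_k, a_{k+1} = ⌊(a₀ + m_{k+1})/d_{k+1}⌋ (starting m₀ = 0, d₀ = 1), with convergents p_k = a_k·p_{k-1} + p_{k-2}, q_k = a_k·q_{k-1} + q_{k-2} (p₋₁ = 1, q₋₁ = 0):
  k = 0: a₀ = 9; p₀/q₀ = 9/1; p₀² − 84·q₀² = 81 − 84 = -3.
  k = 1: m = 9, d = 3, a = ⌊(9 + 9)/3⌋ = 6; p/q = (6·9 + 1)/(6·1 + 0) = 55/6; p² − 84·q² = 3025 − 3024 = 1.
  The first convergent with p² − 84·q² = 1 gives the fundamental solution (x₁, y₁) = (55, 6).
Step 2: Apply the recurrence (x_{n+1}, y_{n+1}) = (x₁x_n + 84y₁y_n, x₁y_n + y₁x_n) repeatedly.
  From (x_1, y_1) = (55, 6): x_2 = 55·55 + 84·6·6 = 6049; y_2 = 55·6 + 6·55 = 660.
  From (x_2, y_2) = (6049, 660): x_3 = 55·6049 + 84·6·660 = 665335; y_3 = 55·660 + 6·6049 = 72594.
  From (x_3, y_3) = (665335, 72594): x_4 = 55·665335 + 84·6·72594 = 73180801; y_4 = 55·72594 + 6·665335 = 7984680.
  From (x_4, y_4) = (73180801, 7984680): x_5 = 55·73180801 + 84·6·7984680 = 8049222775; y_5 = 55·7984680 + 6·73180801 = 878242206.
  From (x_5, y_5) = (8049222775, 878242206): x_6 = 55·8049222775 + 84·6·878242206 = 885341324449; y_6 = 55·878242206 + 6·8049222775 = 96598657980.
Step 3: Verify x_6² - 84·y_6² = 783829260777109485153601 - 783829260777109485153600 = 1 (should be 1). ✓

(x_1, y_1) = (55, 6); (x_6, y_6) = (885341324449, 96598657980).


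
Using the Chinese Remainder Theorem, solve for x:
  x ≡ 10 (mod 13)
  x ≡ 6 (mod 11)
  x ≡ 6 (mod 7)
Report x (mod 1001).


Moduli 13, 11, 7 are pairwise coprime; by CRT there is a unique solution modulo M = 13 · 11 · 7 = 1001.
Solve pairwise, accumulating the modulus:
  Start with x ≡ 10 (mod 13).
  Combine with x ≡ 6 (mod 11): since gcd(13, 11) = 1, we get a unique residue mod 143.
    Write x = 10 + 13·t and substitute into x ≡ 6 (mod 11): 13·t ≡ 6 − 10 = -4 (mod 11).
    Reduce coefficients mod 11: 2·t ≡ 7 (mod 11).
    The inverse of 2 mod 11 is 6 (since 2·6 = 12 = 1·11 + 1), so t ≡ 6·7 = 42 ≡ 9 (mod 11).
    Then x = 10 + 13·9 = 127, valid modulo lcm(13, 11) = 143: x ≡ 127 (mod 143).
  Combine with x ≡ 6 (mod 7): since gcd(143, 7) = 1, we get a unique residue mod 1001.
    Write x = 127 + 143·t and substitute into x ≡ 6 (mod 7): 143·t ≡ 6 − 127 = -121 (mod 7).
    Reduce coefficients mod 7: 3·t ≡ 5 (mod 7).
    The inverse of 3 mod 7 is 5 (since 3·5 = 15 = 2·7 + 1), so t ≡ 5·5 = 25 ≡ 4 (mod 7).
    Then x = 127 + 143·4 = 699, valid modulo lcm(143, 7) = 1001: x ≡ 699 (mod 1001).
Verify: 699 mod 13 = 10 ✓, 699 mod 11 = 6 ✓, 699 mod 7 = 6 ✓.

x ≡ 699 (mod 1001).


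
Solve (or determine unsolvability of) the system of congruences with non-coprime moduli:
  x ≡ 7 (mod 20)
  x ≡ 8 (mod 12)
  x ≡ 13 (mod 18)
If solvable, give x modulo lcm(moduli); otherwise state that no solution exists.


Moduli 20, 12, 18 are not pairwise coprime, so CRT works modulo lcm(m_i) when all pairwise compatibility conditions hold.
Pairwise compatibility: gcd(m_i, m_j) must divide a_i - a_j for every pair.
Merge one congruence at a time:
  Start: x ≡ 7 (mod 20).
  Combine with x ≡ 8 (mod 12): gcd(20, 12) = 4, and 8 - 7 = 1 is NOT divisible by 4.
    ⇒ system is inconsistent (no integer solution).

No solution (the system is inconsistent).


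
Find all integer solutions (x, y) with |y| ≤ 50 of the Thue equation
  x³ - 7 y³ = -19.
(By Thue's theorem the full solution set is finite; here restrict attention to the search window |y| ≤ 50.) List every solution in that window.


The equation is x³ - 7y³ = -19. For fixed y, x³ = 7·y³ − 19, so a solution requires the RHS to be a perfect cube.
Strategy: iterate y from -50 to 50, compute RHS = 7·y³ − 19, and check whether it is a (positive or negative) perfect cube.
Check small values of y:
  y = 0: RHS = -19 is not a perfect cube.
  y = 1: RHS = -12 is not a perfect cube.
  y = -1: RHS = -26 is not a perfect cube.
  y = 2: RHS = 37 is not a perfect cube.
  y = -2: RHS = -75 is not a perfect cube.
  y = 3: RHS = 170 is not a perfect cube.
  y = -3: RHS = -208 is not a perfect cube.
Continuing the search up to |y| = 50 finds no solutions either.
No (x, y) in the scanned range satisfies the equation.

No integer solutions with |y| ≤ 50.


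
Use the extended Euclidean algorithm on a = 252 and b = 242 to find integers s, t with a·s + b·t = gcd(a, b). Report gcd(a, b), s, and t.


Euclidean algorithm on (252, 242) — divide until remainder is 0:
  252 = 1 · 242 + 10
  242 = 24 · 10 + 2
  10 = 5 · 2 + 0
gcd(252, 242) = 2.
Track Bezout coefficients alongside the remainders: start with r₀ = 252 = a·1 + b·0 (s = 1, t = 0) and r₁ = 242 = a·0 + b·1 (s = 0, t = 1); each new remainder r_{k+1} = r_{k-1} − q_k·r_k inherits s_{k+1} = s_{k-1} − q_k·s_k, t_{k+1} = t_{k-1} − q_k·t_k, so r_k = a·s_k + b·t_k at every step:
  q = 1: r = 10, s = 1 − 1·0 = 1, t = 0 − 1·1 = -1  (check: 252·1 + 242·(-1) = 10)
  q = 24: r = 2, s = 0 − 24·1 = -24, t = 1 − 24·(-1) = 25  (check: 252·(-24) + 242·25 = 2)
The row with r = 2 (the gcd) gives the Bezout coefficients s = -24, t = 25.
Result: 252 · (-24) + 242 · (25) = 2.

gcd(252, 242) = 2; s = -24, t = 25 (check: 252·(-24) + 242·25 = 2).


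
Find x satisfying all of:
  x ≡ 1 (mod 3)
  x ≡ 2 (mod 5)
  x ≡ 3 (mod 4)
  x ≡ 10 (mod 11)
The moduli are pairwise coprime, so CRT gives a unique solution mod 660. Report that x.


Product of moduli M = 3 · 5 · 4 · 11 = 660.
Merge one congruence at a time:
  Start: x ≡ 1 (mod 3).
  Combine with x ≡ 2 (mod 5); new modulus lcm = 15.
    Write x = 1 + 3·t and substitute into x ≡ 2 (mod 5): 3·t ≡ 2 − 1 = 1 (mod 5).
    The inverse of 3 mod 5 is 2 (since 3·2 = 6 = 1·5 + 1), so t ≡ 2·1 = 2 ≡ 2 (mod 5).
    Then x = 1 + 3·2 = 7, valid modulo lcm(3, 5) = 15: x ≡ 7 (mod 15).
  Combine with x ≡ 3 (mod 4); new modulus lcm = 60.
    Write x = 7 + 15·t and substitute into x ≡ 3 (mod 4): 15·t ≡ 3 − 7 = -4 (mod 4).
    Reduce coefficients mod 4: 3·t ≡ 0 (mod 4).
    The inverse of 3 mod 4 is 3 (since 3·3 = 9 = 2·4 + 1), so t ≡ 3·0 = 0 ≡ 0 (mod 4).
    Then x = 7 + 15·0 = 7, valid modulo lcm(15, 4) = 60: x ≡ 7 (mod 60).
  Combine with x ≡ 10 (mod 11); new modulus lcm = 660.
    Write x = 7 + 60·t and substitute into x ≡ 10 (mod 11): 60·t ≡ 10 − 7 = 3 (mod 11).
    Reduce coefficients mod 11: 5·t ≡ 3 (mod 11).
    The inverse of 5 mod 11 is 9 (since 5·9 = 45 = 4·11 + 1), so t ≡ 9·3 = 27 ≡ 5 (mod 11).
    Then x = 7 + 60·5 = 307, valid modulo lcm(60, 11) = 660: x ≡ 307 (mod 660).
Verify against each original: 307 mod 3 = 1, 307 mod 5 = 2, 307 mod 4 = 3, 307 mod 11 = 10.

x ≡ 307 (mod 660).


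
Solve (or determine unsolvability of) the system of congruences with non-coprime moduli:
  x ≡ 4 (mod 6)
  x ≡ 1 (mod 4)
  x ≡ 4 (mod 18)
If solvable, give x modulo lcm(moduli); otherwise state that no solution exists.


Moduli 6, 4, 18 are not pairwise coprime, so CRT works modulo lcm(m_i) when all pairwise compatibility conditions hold.
Pairwise compatibility: gcd(m_i, m_j) must divide a_i - a_j for every pair.
Merge one congruence at a time:
  Start: x ≡ 4 (mod 6).
  Combine with x ≡ 1 (mod 4): gcd(6, 4) = 2, and 1 - 4 = -3 is NOT divisible by 2.
    ⇒ system is inconsistent (no integer solution).

No solution (the system is inconsistent).


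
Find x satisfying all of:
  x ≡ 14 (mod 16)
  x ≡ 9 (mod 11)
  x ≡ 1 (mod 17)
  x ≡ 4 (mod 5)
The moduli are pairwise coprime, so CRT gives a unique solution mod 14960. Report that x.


Product of moduli M = 16 · 11 · 17 · 5 = 14960.
Merge one congruence at a time:
  Start: x ≡ 14 (mod 16).
  Combine with x ≡ 9 (mod 11); new modulus lcm = 176.
    Write x = 14 + 16·t and substitute into x ≡ 9 (mod 11): 16·t ≡ 9 − 14 = -5 (mod 11).
    Reduce coefficients mod 11: 5·t ≡ 6 (mod 11).
    The inverse of 5 mod 11 is 9 (since 5·9 = 45 = 4·11 + 1), so t ≡ 9·6 = 54 ≡ 10 (mod 11).
    Then x = 14 + 16·10 = 174, valid modulo lcm(16, 11) = 176: x ≡ 174 (mod 176).
  Combine with x ≡ 1 (mod 17); new modulus lcm = 2992.
    Write x = 174 + 176·t and substitute into x ≡ 1 (mod 17): 176·t ≡ 1 − 174 = -173 (mod 17).
    Reduce coefficients mod 17: 6·t ≡ 14 (mod 17).
    The inverse of 6 mod 17 is 3 (since 6·3 = 18 = 1·17 + 1), so t ≡ 3·14 = 42 ≡ 8 (mod 17).
    Then x = 174 + 176·8 = 1582, valid modulo lcm(176, 17) = 2992: x ≡ 1582 (mod 2992).
  Combine with x ≡ 4 (mod 5); new modulus lcm = 14960.
    Write x = 1582 + 2992·t and substitute into x ≡ 4 (mod 5): 2992·t ≡ 4 − 1582 = -1578 (mod 5).
    Reduce coefficients mod 5: 2·t ≡ 2 (mod 5).
    The inverse of 2 mod 5 is 3 (since 2·3 = 6 = 1·5 + 1), so t ≡ 3·2 = 6 ≡ 1 (mod 5).
    Then x = 1582 + 2992·1 = 4574, valid modulo lcm(2992, 5) = 14960: x ≡ 4574 (mod 14960).
Verify against each original: 4574 mod 16 = 14, 4574 mod 11 = 9, 4574 mod 17 = 1, 4574 mod 5 = 4.

x ≡ 4574 (mod 14960).


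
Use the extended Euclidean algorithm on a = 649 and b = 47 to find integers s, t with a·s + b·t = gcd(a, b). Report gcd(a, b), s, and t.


Euclidean algorithm on (649, 47) — divide until remainder is 0:
  649 = 13 · 47 + 38
  47 = 1 · 38 + 9
  38 = 4 · 9 + 2
  9 = 4 · 2 + 1
  2 = 2 · 1 + 0
gcd(649, 47) = 1.
Track Bezout coefficients alongside the remainders: start with r₀ = 649 = a·1 + b·0 (s = 1, t = 0) and r₁ = 47 = a·0 + b·1 (s = 0, t = 1); each new remainder r_{k+1} = r_{k-1} − q_k·r_k inherits s_{k+1} = s_{k-1} − q_k·s_k, t_{k+1} = t_{k-1} − q_k·t_k, so r_k = a·s_k + b·t_k at every step:
  q = 13: r = 38, s = 1 − 13·0 = 1, t = 0 − 13·1 = -13  (check: 649·1 + 47·(-13) = 38)
  q = 1: r = 9, s = 0 − 1·1 = -1, t = 1 − 1·(-13) = 14  (check: 649·(-1) + 47·14 = 9)
  q = 4: r = 2, s = 1 − 4·(-1) = 5, t = -13 − 4·14 = -69  (check: 649·5 + 47·(-69) = 2)
  q = 4: r = 1, s = -1 − 4·5 = -21, t = 14 − 4·(-69) = 290  (check: 649·(-21) + 47·290 = 1)
The row with r = 1 (the gcd) gives the Bezout coefficients s = -21, t = 290.
Result: 649 · (-21) + 47 · (290) = 1.

gcd(649, 47) = 1; s = -21, t = 290 (check: 649·(-21) + 47·290 = 1).


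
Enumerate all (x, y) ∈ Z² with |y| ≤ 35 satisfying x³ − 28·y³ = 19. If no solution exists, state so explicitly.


The equation is x³ - 28y³ = 19. For fixed y, x³ = 28·y³ + 19, so a solution requires the RHS to be a perfect cube.
Strategy: iterate y from -35 to 35, compute RHS = 28·y³ + 19, and check whether it is a (positive or negative) perfect cube.
Check small values of y:
  y = 0: RHS = 19 is not a perfect cube.
  y = 1: RHS = 47 is not a perfect cube.
  y = -1: RHS = -9 is not a perfect cube.
  y = 2: RHS = 243 is not a perfect cube.
  y = -2: RHS = -205 is not a perfect cube.
  y = 3: RHS = 775 is not a perfect cube.
  y = -3: RHS = -737 is not a perfect cube.
Continuing the search up to |y| = 35 finds no solutions either.
No (x, y) in the scanned range satisfies the equation.

No integer solutions with |y| ≤ 35.


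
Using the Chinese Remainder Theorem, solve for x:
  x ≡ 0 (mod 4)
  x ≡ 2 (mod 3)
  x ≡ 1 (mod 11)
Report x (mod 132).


Moduli 4, 3, 11 are pairwise coprime; by CRT there is a unique solution modulo M = 4 · 3 · 11 = 132.
Solve pairwise, accumulating the modulus:
  Start with x ≡ 0 (mod 4).
  Combine with x ≡ 2 (mod 3): since gcd(4, 3) = 1, we get a unique residue mod 12.
    Write x = 0 + 4·t and substitute into x ≡ 2 (mod 3): 4·t ≡ 2 − 0 = 2 (mod 3).
    Reduce coefficients mod 3: 1·t ≡ 2 (mod 3).
    So t ≡ 2 (mod 3).
    Then x = 0 + 4·2 = 8, valid modulo lcm(4, 3) = 12: x ≡ 8 (mod 12).
  Combine with x ≡ 1 (mod 11): since gcd(12, 11) = 1, we get a unique residue mod 132.
    Write x = 8 + 12·t and substitute into x ≡ 1 (mod 11): 12·t ≡ 1 − 8 = -7 (mod 11).
    Reduce coefficients mod 11: 1·t ≡ 4 (mod 11).
    So t ≡ 4 (mod 11).
    Then x = 8 + 12·4 = 56, valid modulo lcm(12, 11) = 132: x ≡ 56 (mod 132).
Verify: 56 mod 4 = 0 ✓, 56 mod 3 = 2 ✓, 56 mod 11 = 1 ✓.

x ≡ 56 (mod 132).


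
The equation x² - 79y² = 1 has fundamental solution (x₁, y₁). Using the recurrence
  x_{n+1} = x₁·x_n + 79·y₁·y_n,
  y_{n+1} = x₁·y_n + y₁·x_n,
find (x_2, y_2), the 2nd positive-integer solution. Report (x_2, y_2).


Step 1: Find the fundamental solution (x₁, y₁) of x² - 79y² = 1.
  Expand √79 as a continued fraction. a₀ = ⌊√79⌋ = 8; iterate m_{k+1} = d_k·a_k − m_k, d_{k+1} = (79 − m_{k+1}²)/d_k, a_{k+1} = ⌊(a₀ + m_{k+1})/d_{k+1}⌋ (starting m₀ = 0, d₀ = 1), with convergents p_k = a_k·p_{k-1} + p_{k-2}, q_k = a_k·q_{k-1} + q_{k-2} (p₋₁ = 1, q₋₁ = 0):
  k = 0: a₀ = 8; p₀/q₀ = 8/1; p₀² − 79·q₀² = 64 − 79 = -15.
  k = 1: m = 8, d = 15, a = ⌊(8 + 8)/15⌋ = 1; p/q = (1·8 + 1)/(1·1 + 0) = 9/1; p² − 79·q² = 81 − 79 = 2.
  k = 2: m = 7, d = 2, a = ⌊(8 + 7)/2⌋ = 7; p/q = (7·9 + 8)/(7·1 + 1) = 71/8; p² − 79·q² = 5041 − 5056 = -15.
  k = 3: m = 7, d = 15, a = ⌊(8 + 7)/15⌋ = 1; p/q = (1·71 + 9)/(1·8 + 1) = 80/9; p² − 79·q² = 6400 − 6399 = 1.
  The first convergent with p² − 79·q² = 1 gives the fundamental solution (x₁, y₁) = (80, 9).
Step 2: Apply the recurrence (x_{n+1}, y_{n+1}) = (x₁x_n + 79y₁y_n, x₁y_n + y₁x_n) repeatedly.
  From (x_1, y_1) = (80, 9): x_2 = 80·80 + 79·9·9 = 12799; y_2 = 80·9 + 9·80 = 1440.
Step 3: Verify x_2² - 79·y_2² = 163814401 - 163814400 = 1 (should be 1). ✓

(x_1, y_1) = (80, 9); (x_2, y_2) = (12799, 1440).


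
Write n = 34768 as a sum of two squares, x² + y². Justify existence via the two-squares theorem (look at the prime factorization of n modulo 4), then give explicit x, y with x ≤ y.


Step 1: Factor n = 34768 = 2^4 · 41 · 53.
Step 2: Check the mod-4 condition on each prime factor: 2 = 2 (special); 41 ≡ 1 (mod 4), exponent 1; 53 ≡ 1 (mod 4), exponent 1.
All primes ≡ 3 (mod 4) appear to even exponent (or don't appear), so by the two-squares theorem n IS expressible as a sum of two squares.
Step 3: Build a representation. Group n = k² · m with k = 4 and m = 41 · 53 = 2173 (a product of primes ≡ 1 (mod 4)); a representation of m scales to one of n via (k·x)² + (k·y)² = k²(x² + y²). Each prime p ≡ 1 (mod 4) is itself a sum of two squares; find a² by testing p − a² for a perfect square:
  41: 41 − 1² = 40, 41 − 2² = 37, 41 − 3² = 32, 41 − 4² = 25 = 5² ⇒ 41 = 4² + 5².
  53: 53 − 1² = 52, 53 − 2² = 49 = 7² ⇒ 53 = 2² + 7².
  Combine using the Brahmagupta–Fibonacci identity (a² + b²)(c² + d²) = (ac − bd)² + (ad + bc)² = (ac + bd)² + (ad − bc)²:
  41 · 53 = 2173: from (4² + 5²)(2² + 7²), take (4·2 − 5·7, 4·7 + 5·2) = (8 − 35, 28 + 10) = (-27, 38); dropping signs (only squares matter) gives (27, 38); check 27² + 38² = 729 + 1444 = 2173 ✓.
  Scale by k = 4: (4·27, 4·38) = (108, 152).
Step 4: Order so x ≤ y and verify: 108² + 152² = 11664 + 23104 = 34768 = n. ✓

n = 34768 = 108² + 152² (one valid representation with x ≤ y).


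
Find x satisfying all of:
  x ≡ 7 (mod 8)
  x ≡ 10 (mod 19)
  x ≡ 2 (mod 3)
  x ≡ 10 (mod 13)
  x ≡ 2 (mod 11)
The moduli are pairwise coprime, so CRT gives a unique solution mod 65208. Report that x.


Product of moduli M = 8 · 19 · 3 · 13 · 11 = 65208.
Merge one congruence at a time:
  Start: x ≡ 7 (mod 8).
  Combine with x ≡ 10 (mod 19); new modulus lcm = 152.
    Write x = 7 + 8·t and substitute into x ≡ 10 (mod 19): 8·t ≡ 10 − 7 = 3 (mod 19).
    The inverse of 8 mod 19 is 12 (since 8·12 = 96 = 5·19 + 1), so t ≡ 12·3 = 36 ≡ 17 (mod 19).
    Then x = 7 + 8·17 = 143, valid modulo lcm(8, 19) = 152: x ≡ 143 (mod 152).
  Combine with x ≡ 2 (mod 3); new modulus lcm = 456.
    Write x = 143 + 152·t and substitute into x ≡ 2 (mod 3): 152·t ≡ 2 − 143 = -141 (mod 3).
    Reduce coefficients mod 3: 2·t ≡ 0 (mod 3).
    The inverse of 2 mod 3 is 2 (since 2·2 = 4 = 1·3 + 1), so t ≡ 2·0 = 0 ≡ 0 (mod 3).
    Then x = 143 + 152·0 = 143, valid modulo lcm(152, 3) = 456: x ≡ 143 (mod 456).
  Combine with x ≡ 10 (mod 13); new modulus lcm = 5928.
    Write x = 143 + 456·t and substitute into x ≡ 10 (mod 13): 456·t ≡ 10 − 143 = -133 (mod 13).
    Reduce coefficients mod 13: 1·t ≡ 10 (mod 13).
    So t ≡ 10 (mod 13).
    Then x = 143 + 456·10 = 4703, valid modulo lcm(456, 13) = 5928: x ≡ 4703 (mod 5928).
  Combine with x ≡ 2 (mod 11); new modulus lcm = 65208.
    Write x = 4703 + 5928·t and substitute into x ≡ 2 (mod 11): 5928·t ≡ 2 − 4703 = -4701 (mod 11).
    Reduce coefficients mod 11: 10·t ≡ 7 (mod 11).
    The inverse of 10 mod 11 is 10 (since 10·10 = 100 = 9·11 + 1), so t ≡ 10·7 = 70 ≡ 4 (mod 11).
    Then x = 4703 + 5928·4 = 28415, valid modulo lcm(5928, 11) = 65208: x ≡ 28415 (mod 65208).
Verify against each original: 28415 mod 8 = 7, 28415 mod 19 = 10, 28415 mod 3 = 2, 28415 mod 13 = 10, 28415 mod 11 = 2.

x ≡ 28415 (mod 65208).


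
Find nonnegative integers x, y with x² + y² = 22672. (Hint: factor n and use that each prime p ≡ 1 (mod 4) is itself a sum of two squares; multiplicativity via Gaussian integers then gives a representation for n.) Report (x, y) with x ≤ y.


Step 1: Factor n = 22672 = 2^4 · 13 · 109.
Step 2: Check the mod-4 condition on each prime factor: 2 = 2 (special); 13 ≡ 1 (mod 4), exponent 1; 109 ≡ 1 (mod 4), exponent 1.
All primes ≡ 3 (mod 4) appear to even exponent (or don't appear), so by the two-squares theorem n IS expressible as a sum of two squares.
Step 3: Build a representation. Group n = k² · m with k = 4 and m = 13 · 109 = 1417 (a product of primes ≡ 1 (mod 4)); a representation of m scales to one of n via (k·x)² + (k·y)² = k²(x² + y²). Each prime p ≡ 1 (mod 4) is itself a sum of two squares; find a² by testing p − a² for a perfect square:
  13: 13 − 1² = 12, 13 − 2² = 9 = 3² ⇒ 13 = 2² + 3².
  109: 109 − 1² = 108, 109 − 2² = 105, 109 − 3² = 100 = 10² ⇒ 109 = 3² + 10².
  Combine using the Brahmagupta–Fibonacci identity (a² + b²)(c² + d²) = (ac − bd)² + (ad + bc)² = (ac + bd)² + (ad − bc)²:
  13 · 109 = 1417: from (2² + 3²)(3² + 10²), take (2·3 − 3·10, 2·10 + 3·3) = (6 − 30, 20 + 9) = (-24, 29); dropping signs (only squares matter) gives (24, 29); check 24² + 29² = 576 + 841 = 1417 ✓.
  Scale by k = 4: (4·24, 4·29) = (96, 116).
Step 4: Order so x ≤ y and verify: 96² + 116² = 9216 + 13456 = 22672 = n. ✓

n = 22672 = 96² + 116² (one valid representation with x ≤ y).


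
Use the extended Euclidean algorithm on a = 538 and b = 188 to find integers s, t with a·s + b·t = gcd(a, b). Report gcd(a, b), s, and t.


Euclidean algorithm on (538, 188) — divide until remainder is 0:
  538 = 2 · 188 + 162
  188 = 1 · 162 + 26
  162 = 6 · 26 + 6
  26 = 4 · 6 + 2
  6 = 3 · 2 + 0
gcd(538, 188) = 2.
Track Bezout coefficients alongside the remainders: start with r₀ = 538 = a·1 + b·0 (s = 1, t = 0) and r₁ = 188 = a·0 + b·1 (s = 0, t = 1); each new remainder r_{k+1} = r_{k-1} − q_k·r_k inherits s_{k+1} = s_{k-1} − q_k·s_k, t_{k+1} = t_{k-1} − q_k·t_k, so r_k = a·s_k + b·t_k at every step:
  q = 2: r = 162, s = 1 − 2·0 = 1, t = 0 − 2·1 = -2  (check: 538·1 + 188·(-2) = 162)
  q = 1: r = 26, s = 0 − 1·1 = -1, t = 1 − 1·(-2) = 3  (check: 538·(-1) + 188·3 = 26)
  q = 6: r = 6, s = 1 − 6·(-1) = 7, t = -2 − 6·3 = -20  (check: 538·7 + 188·(-20) = 6)
  q = 4: r = 2, s = -1 − 4·7 = -29, t = 3 − 4·(-20) = 83  (check: 538·(-29) + 188·83 = 2)
The row with r = 2 (the gcd) gives the Bezout coefficients s = -29, t = 83.
Result: 538 · (-29) + 188 · (83) = 2.

gcd(538, 188) = 2; s = -29, t = 83 (check: 538·(-29) + 188·83 = 2).


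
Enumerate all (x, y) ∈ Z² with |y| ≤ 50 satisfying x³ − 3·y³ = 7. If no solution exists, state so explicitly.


The equation is x³ - 3y³ = 7. For fixed y, x³ = 3·y³ + 7, so a solution requires the RHS to be a perfect cube.
Strategy: iterate y from -50 to 50, compute RHS = 3·y³ + 7, and check whether it is a (positive or negative) perfect cube.
Check small values of y:
  y = 0: RHS = 7 is not a perfect cube.
  y = 1: RHS = 10 is not a perfect cube.
  y = -1: RHS = 4 is not a perfect cube.
  y = 2: RHS = 31 is not a perfect cube.
  y = -2: RHS = -17 is not a perfect cube.
  y = 3: RHS = 88 is not a perfect cube.
  y = -3: RHS = -74 is not a perfect cube.
Continuing the search up to |y| = 50 finds no solutions either.
No (x, y) in the scanned range satisfies the equation.

No integer solutions with |y| ≤ 50.


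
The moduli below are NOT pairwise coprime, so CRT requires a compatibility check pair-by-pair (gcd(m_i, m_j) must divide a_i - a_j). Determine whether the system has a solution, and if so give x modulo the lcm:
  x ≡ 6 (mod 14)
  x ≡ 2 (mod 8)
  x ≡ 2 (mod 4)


Moduli 14, 8, 4 are not pairwise coprime, so CRT works modulo lcm(m_i) when all pairwise compatibility conditions hold.
Pairwise compatibility: gcd(m_i, m_j) must divide a_i - a_j for every pair.
Merge one congruence at a time:
  Start: x ≡ 6 (mod 14).
  Combine with x ≡ 2 (mod 8): gcd(14, 8) = 2; 2 - 6 = -4, which IS divisible by 2, so compatible.
    Write x = 6 + 14·t and substitute into x ≡ 2 (mod 8): 14·t ≡ 2 − 6 = -4 (mod 8).
    Divide the congruence (and modulus) by g = 2: 7·t ≡ -2 (mod 4).
    Reduce coefficients mod 4: 3·t ≡ 2 (mod 4).
    The inverse of 3 mod 4 is 3 (since 3·3 = 9 = 2·4 + 1), so t ≡ 3·2 = 6 ≡ 2 (mod 4).
    Then x = 6 + 14·2 = 34, valid modulo lcm(14, 8) = 56: x ≡ 34 (mod 56).
  Combine with x ≡ 2 (mod 4): gcd(56, 4) = 4; 2 - 34 = -32, which IS divisible by 4, so compatible.
    Write x = 34 + 56·t and substitute into x ≡ 2 (mod 4): 56·t ≡ 2 − 34 = -32 (mod 4).
    Divide the congruence (and modulus) by g = 4: 14·t ≡ -8 (mod 1).
    Modulo 1 every t works; take t = 0.
    Then x = 34 + 56·0 = 34, valid modulo lcm(56, 4) = 56: x ≡ 34 (mod 56).
Verify: 34 mod 14 = 6, 34 mod 8 = 2, 34 mod 4 = 2.

x ≡ 34 (mod 56).


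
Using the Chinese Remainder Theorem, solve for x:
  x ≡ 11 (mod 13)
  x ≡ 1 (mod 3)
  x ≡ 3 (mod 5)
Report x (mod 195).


Moduli 13, 3, 5 are pairwise coprime; by CRT there is a unique solution modulo M = 13 · 3 · 5 = 195.
Solve pairwise, accumulating the modulus:
  Start with x ≡ 11 (mod 13).
  Combine with x ≡ 1 (mod 3): since gcd(13, 3) = 1, we get a unique residue mod 39.
    Write x = 11 + 13·t and substitute into x ≡ 1 (mod 3): 13·t ≡ 1 − 11 = -10 (mod 3).
    Reduce coefficients mod 3: 1·t ≡ 2 (mod 3).
    So t ≡ 2 (mod 3).
    Then x = 11 + 13·2 = 37, valid modulo lcm(13, 3) = 39: x ≡ 37 (mod 39).
  Combine with x ≡ 3 (mod 5): since gcd(39, 5) = 1, we get a unique residue mod 195.
    Write x = 37 + 39·t and substitute into x ≡ 3 (mod 5): 39·t ≡ 3 − 37 = -34 (mod 5).
    Reduce coefficients mod 5: 4·t ≡ 1 (mod 5).
    The inverse of 4 mod 5 is 4 (since 4·4 = 16 = 3·5 + 1), so t ≡ 4·1 = 4 ≡ 4 (mod 5).
    Then x = 37 + 39·4 = 193, valid modulo lcm(39, 5) = 195: x ≡ 193 (mod 195).
Verify: 193 mod 13 = 11 ✓, 193 mod 3 = 1 ✓, 193 mod 5 = 3 ✓.

x ≡ 193 (mod 195).


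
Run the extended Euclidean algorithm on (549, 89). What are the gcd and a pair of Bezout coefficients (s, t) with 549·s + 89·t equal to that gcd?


Euclidean algorithm on (549, 89) — divide until remainder is 0:
  549 = 6 · 89 + 15
  89 = 5 · 15 + 14
  15 = 1 · 14 + 1
  14 = 14 · 1 + 0
gcd(549, 89) = 1.
Track Bezout coefficients alongside the remainders: start with r₀ = 549 = a·1 + b·0 (s = 1, t = 0) and r₁ = 89 = a·0 + b·1 (s = 0, t = 1); each new remainder r_{k+1} = r_{k-1} − q_k·r_k inherits s_{k+1} = s_{k-1} − q_k·s_k, t_{k+1} = t_{k-1} − q_k·t_k, so r_k = a·s_k + b·t_k at every step:
  q = 6: r = 15, s = 1 − 6·0 = 1, t = 0 − 6·1 = -6  (check: 549·1 + 89·(-6) = 15)
  q = 5: r = 14, s = 0 − 5·1 = -5, t = 1 − 5·(-6) = 31  (check: 549·(-5) + 89·31 = 14)
  q = 1: r = 1, s = 1 − 1·(-5) = 6, t = -6 − 1·31 = -37  (check: 549·6 + 89·(-37) = 1)
The row with r = 1 (the gcd) gives the Bezout coefficients s = 6, t = -37.
Result: 549 · (6) + 89 · (-37) = 1.

gcd(549, 89) = 1; s = 6, t = -37 (check: 549·6 + 89·(-37) = 1).


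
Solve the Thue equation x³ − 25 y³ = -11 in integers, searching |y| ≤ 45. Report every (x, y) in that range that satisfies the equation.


The equation is x³ - 25y³ = -11. For fixed y, x³ = 25·y³ − 11, so a solution requires the RHS to be a perfect cube.
Strategy: iterate y from -45 to 45, compute RHS = 25·y³ − 11, and check whether it is a (positive or negative) perfect cube.
Check small values of y:
  y = 0: RHS = -11 is not a perfect cube.
  y = 1: RHS = 14 is not a perfect cube.
  y = -1: RHS = -36 is not a perfect cube.
  y = 2: RHS = 189 is not a perfect cube.
  y = -2: RHS = -211 is not a perfect cube.
  y = 3: RHS = 664 is not a perfect cube.
  y = -3: RHS = -686 is not a perfect cube.
Continuing the search up to |y| = 45 finds no solutions either.
No (x, y) in the scanned range satisfies the equation.

No integer solutions with |y| ≤ 45.


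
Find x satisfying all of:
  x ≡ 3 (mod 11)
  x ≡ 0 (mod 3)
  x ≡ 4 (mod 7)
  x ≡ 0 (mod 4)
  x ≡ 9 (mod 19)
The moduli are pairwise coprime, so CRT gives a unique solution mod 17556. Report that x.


Product of moduli M = 11 · 3 · 7 · 4 · 19 = 17556.
Merge one congruence at a time:
  Start: x ≡ 3 (mod 11).
  Combine with x ≡ 0 (mod 3); new modulus lcm = 33.
    Write x = 3 + 11·t and substitute into x ≡ 0 (mod 3): 11·t ≡ 0 − 3 = -3 (mod 3).
    Reduce coefficients mod 3: 2·t ≡ 0 (mod 3).
    The inverse of 2 mod 3 is 2 (since 2·2 = 4 = 1·3 + 1), so t ≡ 2·0 = 0 ≡ 0 (mod 3).
    Then x = 3 + 11·0 = 3, valid modulo lcm(11, 3) = 33: x ≡ 3 (mod 33).
  Combine with x ≡ 4 (mod 7); new modulus lcm = 231.
    Write x = 3 + 33·t and substitute into x ≡ 4 (mod 7): 33·t ≡ 4 − 3 = 1 (mod 7).
    Reduce coefficients mod 7: 5·t ≡ 1 (mod 7).
    The inverse of 5 mod 7 is 3 (since 5·3 = 15 = 2·7 + 1), so t ≡ 3·1 = 3 ≡ 3 (mod 7).
    Then x = 3 + 33·3 = 102, valid modulo lcm(33, 7) = 231: x ≡ 102 (mod 231).
  Combine with x ≡ 0 (mod 4); new modulus lcm = 924.
    Write x = 102 + 231·t and substitute into x ≡ 0 (mod 4): 231·t ≡ 0 − 102 = -102 (mod 4).
    Reduce coefficients mod 4: 3·t ≡ 2 (mod 4).
    The inverse of 3 mod 4 is 3 (since 3·3 = 9 = 2·4 + 1), so t ≡ 3·2 = 6 ≡ 2 (mod 4).
    Then x = 102 + 231·2 = 564, valid modulo lcm(231, 4) = 924: x ≡ 564 (mod 924).
  Combine with x ≡ 9 (mod 19); new modulus lcm = 17556.
    Write x = 564 + 924·t and substitute into x ≡ 9 (mod 19): 924·t ≡ 9 − 564 = -555 (mod 19).
    Reduce coefficients mod 19: 12·t ≡ 15 (mod 19).
    The inverse of 12 mod 19 is 8 (since 12·8 = 96 = 5·19 + 1), so t ≡ 8·15 = 120 ≡ 6 (mod 19).
    Then x = 564 + 924·6 = 6108, valid modulo lcm(924, 19) = 17556: x ≡ 6108 (mod 17556).
Verify against each original: 6108 mod 11 = 3, 6108 mod 3 = 0, 6108 mod 7 = 4, 6108 mod 4 = 0, 6108 mod 19 = 9.

x ≡ 6108 (mod 17556).


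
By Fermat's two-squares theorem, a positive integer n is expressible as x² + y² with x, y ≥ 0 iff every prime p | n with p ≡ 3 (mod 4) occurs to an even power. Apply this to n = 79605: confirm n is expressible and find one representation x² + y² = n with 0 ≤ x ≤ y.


Step 1: Factor n = 79605 = 3^2 · 5 · 29 · 61.
Step 2: Check the mod-4 condition on each prime factor: 3 ≡ 3 (mod 4), exponent 2 (must be even); 5 ≡ 1 (mod 4), exponent 1; 29 ≡ 1 (mod 4), exponent 1; 61 ≡ 1 (mod 4), exponent 1.
All primes ≡ 3 (mod 4) appear to even exponent (or don't appear), so by the two-squares theorem n IS expressible as a sum of two squares.
Step 3: Build a representation. Group n = k² · m with k = 3 and m = 5 · 29 · 61 = 8845 (a product of primes ≡ 1 (mod 4)); a representation of m scales to one of n via (k·x)² + (k·y)² = k²(x² + y²). Each prime p ≡ 1 (mod 4) is itself a sum of two squares; find a² by testing p − a² for a perfect square:
  5: 5 − 1² = 4 = 2² ⇒ 5 = 1² + 2².
  29: 29 − 1² = 28, 29 − 2² = 25 = 5² ⇒ 29 = 2² + 5².
  61: 61 − 1² = 60, 61 − 2² = 57, 61 − 3² = 52, 61 − 4² = 45, 61 − 5² = 36 = 6² ⇒ 61 = 5² + 6².
  Combine using the Brahmagupta–Fibonacci identity (a² + b²)(c² + d²) = (ac − bd)² + (ad + bc)² = (ac + bd)² + (ad − bc)²:
  5 · 29 = 145: from (1² + 2²)(2² + 5²), take (1·2 − 2·5, 1·5 + 2·2) = (2 − 10, 5 + 4) = (-8, 9); dropping signs (only squares matter) gives (8, 9); check 8² + 9² = 64 + 81 = 145 ✓.
  145 · 61 = 8845: from (8² + 9²)(5² + 6²), take (8·5 − 9·6, 8·6 + 9·5) = (40 − 54, 48 + 45) = (-14, 93); dropping signs (only squares matter) gives (14, 93); check 14² + 93² = 196 + 8649 = 8845 ✓.
  Scale by k = 3: (3·14, 3·93) = (42, 279).
Step 4: Order so x ≤ y and verify: 42² + 279² = 1764 + 77841 = 79605 = n. ✓

n = 79605 = 42² + 279² (one valid representation with x ≤ y).


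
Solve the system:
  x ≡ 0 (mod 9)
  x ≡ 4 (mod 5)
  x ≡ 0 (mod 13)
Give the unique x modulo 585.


Moduli 9, 5, 13 are pairwise coprime; by CRT there is a unique solution modulo M = 9 · 5 · 13 = 585.
Solve pairwise, accumulating the modulus:
  Start with x ≡ 0 (mod 9).
  Combine with x ≡ 4 (mod 5): since gcd(9, 5) = 1, we get a unique residue mod 45.
    Write x = 0 + 9·t and substitute into x ≡ 4 (mod 5): 9·t ≡ 4 − 0 = 4 (mod 5).
    Reduce coefficients mod 5: 4·t ≡ 4 (mod 5).
    The inverse of 4 mod 5 is 4 (since 4·4 = 16 = 3·5 + 1), so t ≡ 4·4 = 16 ≡ 1 (mod 5).
    Then x = 0 + 9·1 = 9, valid modulo lcm(9, 5) = 45: x ≡ 9 (mod 45).
  Combine with x ≡ 0 (mod 13): since gcd(45, 13) = 1, we get a unique residue mod 585.
    Write x = 9 + 45·t and substitute into x ≡ 0 (mod 13): 45·t ≡ 0 − 9 = -9 (mod 13).
    Reduce coefficients mod 13: 6·t ≡ 4 (mod 13).
    The inverse of 6 mod 13 is 11 (since 6·11 = 66 = 5·13 + 1), so t ≡ 11·4 = 44 ≡ 5 (mod 13).
    Then x = 9 + 45·5 = 234, valid modulo lcm(45, 13) = 585: x ≡ 234 (mod 585).
Verify: 234 mod 9 = 0 ✓, 234 mod 5 = 4 ✓, 234 mod 13 = 0 ✓.

x ≡ 234 (mod 585).


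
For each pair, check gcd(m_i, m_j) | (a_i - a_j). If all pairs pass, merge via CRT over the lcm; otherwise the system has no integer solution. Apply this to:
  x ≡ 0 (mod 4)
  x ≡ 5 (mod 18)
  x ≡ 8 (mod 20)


Moduli 4, 18, 20 are not pairwise coprime, so CRT works modulo lcm(m_i) when all pairwise compatibility conditions hold.
Pairwise compatibility: gcd(m_i, m_j) must divide a_i - a_j for every pair.
Merge one congruence at a time:
  Start: x ≡ 0 (mod 4).
  Combine with x ≡ 5 (mod 18): gcd(4, 18) = 2, and 5 - 0 = 5 is NOT divisible by 2.
    ⇒ system is inconsistent (no integer solution).

No solution (the system is inconsistent).


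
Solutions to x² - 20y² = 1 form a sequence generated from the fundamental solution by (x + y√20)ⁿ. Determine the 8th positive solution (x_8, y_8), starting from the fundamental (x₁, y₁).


Step 1: Find the fundamental solution (x₁, y₁) of x² - 20y² = 1.
  Expand √20 as a continued fraction. a₀ = ⌊√20⌋ = 4; iterate m_{k+1} = d_k·a_k − m_k, d_{k+1} = (20 − m_{k+1}²)/d_k, a_{k+1} = ⌊(a₀ + m_{k+1})/d_{k+1}⌋ (starting m₀ = 0, d₀ = 1), with convergents p_k = a_k·p_{k-1} + p_{k-2}, q_k = a_k·q_{k-1} + q_{k-2} (p₋₁ = 1, q₋₁ = 0):
  k = 0: a₀ = 4; p₀/q₀ = 4/1; p₀² − 20·q₀² = 16 − 20 = -4.
  k = 1: m = 4, d = 4, a = ⌊(4 + 4)/4⌋ = 2; p/q = (2·4 + 1)/(2·1 + 0) = 9/2; p² − 20·q² = 81 − 80 = 1.
  The first convergent with p² − 20·q² = 1 gives the fundamental solution (x₁, y₁) = (9, 2).
Step 2: Apply the recurrence (x_{n+1}, y_{n+1}) = (x₁x_n + 20y₁y_n, x₁y_n + y₁x_n) repeatedly.
  From (x_1, y_1) = (9, 2): x_2 = 9·9 + 20·2·2 = 161; y_2 = 9·2 + 2·9 = 36.
  From (x_2, y_2) = (161, 36): x_3 = 9·161 + 20·2·36 = 2889; y_3 = 9·36 + 2·161 = 646.
  From (x_3, y_3) = (2889, 646): x_4 = 9·2889 + 20·2·646 = 51841; y_4 = 9·646 + 2·2889 = 11592.
  From (x_4, y_4) = (51841, 11592): x_5 = 9·51841 + 20·2·11592 = 930249; y_5 = 9·11592 + 2·51841 = 208010.
  From (x_5, y_5) = (930249, 208010): x_6 = 9·930249 + 20·2·208010 = 16692641; y_6 = 9·208010 + 2·930249 = 3732588.
  From (x_6, y_6) = (16692641, 3732588): x_7 = 9·16692641 + 20·2·3732588 = 299537289; y_7 = 9·3732588 + 2·16692641 = 66978574.
  From (x_7, y_7) = (299537289, 66978574): x_8 = 9·299537289 + 20·2·66978574 = 5374978561; y_8 = 9·66978574 + 2·299537289 = 1201881744.
Step 3: Verify x_8² - 20·y_8² = 28890394531209630721 - 28890394531209630720 = 1 (should be 1). ✓

(x_1, y_1) = (9, 2); (x_8, y_8) = (5374978561, 1201881744).


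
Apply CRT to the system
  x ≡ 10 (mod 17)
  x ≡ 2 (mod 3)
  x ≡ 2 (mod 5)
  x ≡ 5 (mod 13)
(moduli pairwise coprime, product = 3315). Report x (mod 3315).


Product of moduli M = 17 · 3 · 5 · 13 = 3315.
Merge one congruence at a time:
  Start: x ≡ 10 (mod 17).
  Combine with x ≡ 2 (mod 3); new modulus lcm = 51.
    Write x = 10 + 17·t and substitute into x ≡ 2 (mod 3): 17·t ≡ 2 − 10 = -8 (mod 3).
    Reduce coefficients mod 3: 2·t ≡ 1 (mod 3).
    The inverse of 2 mod 3 is 2 (since 2·2 = 4 = 1·3 + 1), so t ≡ 2·1 = 2 ≡ 2 (mod 3).
    Then x = 10 + 17·2 = 44, valid modulo lcm(17, 3) = 51: x ≡ 44 (mod 51).
  Combine with x ≡ 2 (mod 5); new modulus lcm = 255.
    Write x = 44 + 51·t and substitute into x ≡ 2 (mod 5): 51·t ≡ 2 − 44 = -42 (mod 5).
    Reduce coefficients mod 5: 1·t ≡ 3 (mod 5).
    So t ≡ 3 (mod 5).
    Then x = 44 + 51·3 = 197, valid modulo lcm(51, 5) = 255: x ≡ 197 (mod 255).
  Combine with x ≡ 5 (mod 13); new modulus lcm = 3315.
    Write x = 197 + 255·t and substitute into x ≡ 5 (mod 13): 255·t ≡ 5 − 197 = -192 (mod 13).
    Reduce coefficients mod 13: 8·t ≡ 3 (mod 13).
    The inverse of 8 mod 13 is 5 (since 8·5 = 40 = 3·13 + 1), so t ≡ 5·3 = 15 ≡ 2 (mod 13).
    Then x = 197 + 255·2 = 707, valid modulo lcm(255, 13) = 3315: x ≡ 707 (mod 3315).
Verify against each original: 707 mod 17 = 10, 707 mod 3 = 2, 707 mod 5 = 2, 707 mod 13 = 5.

x ≡ 707 (mod 3315).
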